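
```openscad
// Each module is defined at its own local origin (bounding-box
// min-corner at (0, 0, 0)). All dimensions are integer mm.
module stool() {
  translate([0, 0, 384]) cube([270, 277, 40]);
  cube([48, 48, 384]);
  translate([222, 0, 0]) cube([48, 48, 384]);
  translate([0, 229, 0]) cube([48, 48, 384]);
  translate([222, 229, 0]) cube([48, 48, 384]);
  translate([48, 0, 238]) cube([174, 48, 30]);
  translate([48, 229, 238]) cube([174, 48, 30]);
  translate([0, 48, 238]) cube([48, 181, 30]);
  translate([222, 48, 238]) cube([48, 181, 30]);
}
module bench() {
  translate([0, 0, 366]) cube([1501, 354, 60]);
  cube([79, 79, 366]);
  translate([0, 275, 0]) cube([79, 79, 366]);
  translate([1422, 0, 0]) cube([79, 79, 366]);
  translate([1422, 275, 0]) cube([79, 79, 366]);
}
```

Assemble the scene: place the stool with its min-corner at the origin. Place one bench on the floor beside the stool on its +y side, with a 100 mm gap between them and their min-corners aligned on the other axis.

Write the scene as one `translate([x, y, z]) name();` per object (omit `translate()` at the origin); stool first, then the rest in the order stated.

stool();
translate([0, 377, 0]) bench();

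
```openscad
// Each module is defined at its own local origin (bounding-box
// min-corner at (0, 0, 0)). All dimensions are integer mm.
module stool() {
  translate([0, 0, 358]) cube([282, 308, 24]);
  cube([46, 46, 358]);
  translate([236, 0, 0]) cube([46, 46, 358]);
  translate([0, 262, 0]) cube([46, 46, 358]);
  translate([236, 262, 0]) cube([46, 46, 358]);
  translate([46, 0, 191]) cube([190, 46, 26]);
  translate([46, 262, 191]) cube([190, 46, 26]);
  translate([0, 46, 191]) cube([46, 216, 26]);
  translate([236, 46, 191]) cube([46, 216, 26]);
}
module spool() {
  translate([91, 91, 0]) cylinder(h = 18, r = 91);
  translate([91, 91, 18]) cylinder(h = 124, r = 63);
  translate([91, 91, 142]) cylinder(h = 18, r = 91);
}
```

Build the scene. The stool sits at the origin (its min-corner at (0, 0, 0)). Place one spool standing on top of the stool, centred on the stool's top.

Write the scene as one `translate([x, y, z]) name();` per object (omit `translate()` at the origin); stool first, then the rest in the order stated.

stool();
translate([50, 63, 382]) spool();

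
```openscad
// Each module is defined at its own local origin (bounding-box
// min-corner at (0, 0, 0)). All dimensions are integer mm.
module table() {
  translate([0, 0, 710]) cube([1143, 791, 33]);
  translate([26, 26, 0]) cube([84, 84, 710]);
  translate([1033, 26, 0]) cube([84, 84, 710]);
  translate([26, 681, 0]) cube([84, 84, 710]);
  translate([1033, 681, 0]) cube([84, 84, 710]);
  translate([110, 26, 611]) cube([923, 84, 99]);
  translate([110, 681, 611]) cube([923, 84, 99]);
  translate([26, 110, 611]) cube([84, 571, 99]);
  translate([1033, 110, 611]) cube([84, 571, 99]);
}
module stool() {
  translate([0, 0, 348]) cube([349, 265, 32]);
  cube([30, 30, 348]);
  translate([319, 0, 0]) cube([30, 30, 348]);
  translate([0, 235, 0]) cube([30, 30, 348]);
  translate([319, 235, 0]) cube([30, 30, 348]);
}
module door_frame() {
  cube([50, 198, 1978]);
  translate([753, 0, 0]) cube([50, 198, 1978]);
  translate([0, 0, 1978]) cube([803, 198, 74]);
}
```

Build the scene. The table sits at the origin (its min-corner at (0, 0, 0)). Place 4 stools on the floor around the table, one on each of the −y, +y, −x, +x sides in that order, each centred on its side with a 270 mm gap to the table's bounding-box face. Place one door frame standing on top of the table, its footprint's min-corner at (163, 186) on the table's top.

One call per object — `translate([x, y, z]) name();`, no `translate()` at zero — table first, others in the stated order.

table();
translate([397, -535, 0]) stool();
translate([397, 1061, 0]) stool();
translate([-619, 263, 0]) stool();
translate([1413, 263, 0]) stool();
translate([163, 186, 743]) door_frame();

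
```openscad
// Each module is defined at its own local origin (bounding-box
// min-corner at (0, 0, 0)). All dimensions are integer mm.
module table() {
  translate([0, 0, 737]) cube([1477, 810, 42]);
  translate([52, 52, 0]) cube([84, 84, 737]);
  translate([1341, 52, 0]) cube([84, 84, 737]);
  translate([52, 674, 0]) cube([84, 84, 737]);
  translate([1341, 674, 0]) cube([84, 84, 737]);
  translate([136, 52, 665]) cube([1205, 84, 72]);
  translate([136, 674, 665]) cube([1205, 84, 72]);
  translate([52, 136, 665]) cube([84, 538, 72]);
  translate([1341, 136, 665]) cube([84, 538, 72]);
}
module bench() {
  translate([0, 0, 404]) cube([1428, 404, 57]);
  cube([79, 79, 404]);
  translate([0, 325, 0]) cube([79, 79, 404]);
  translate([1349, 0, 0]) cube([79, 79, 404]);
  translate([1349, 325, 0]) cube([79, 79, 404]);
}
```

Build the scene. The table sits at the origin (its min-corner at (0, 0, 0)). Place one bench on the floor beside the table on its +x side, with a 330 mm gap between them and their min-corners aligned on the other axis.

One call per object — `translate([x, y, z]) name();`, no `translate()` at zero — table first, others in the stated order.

table();
translate([1807, 0, 0]) bench();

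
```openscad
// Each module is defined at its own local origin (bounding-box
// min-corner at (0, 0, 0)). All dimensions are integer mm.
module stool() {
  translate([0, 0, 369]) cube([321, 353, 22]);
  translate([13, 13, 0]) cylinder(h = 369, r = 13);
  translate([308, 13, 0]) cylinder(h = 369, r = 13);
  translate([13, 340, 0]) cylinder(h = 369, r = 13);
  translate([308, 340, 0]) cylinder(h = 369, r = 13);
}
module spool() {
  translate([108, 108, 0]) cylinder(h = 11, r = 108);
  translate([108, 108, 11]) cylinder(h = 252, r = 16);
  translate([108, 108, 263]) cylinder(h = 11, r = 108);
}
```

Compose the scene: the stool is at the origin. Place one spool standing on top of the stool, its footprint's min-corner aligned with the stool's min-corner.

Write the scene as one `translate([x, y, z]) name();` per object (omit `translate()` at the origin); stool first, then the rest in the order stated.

stool();
translate([0, 0, 391]) spool();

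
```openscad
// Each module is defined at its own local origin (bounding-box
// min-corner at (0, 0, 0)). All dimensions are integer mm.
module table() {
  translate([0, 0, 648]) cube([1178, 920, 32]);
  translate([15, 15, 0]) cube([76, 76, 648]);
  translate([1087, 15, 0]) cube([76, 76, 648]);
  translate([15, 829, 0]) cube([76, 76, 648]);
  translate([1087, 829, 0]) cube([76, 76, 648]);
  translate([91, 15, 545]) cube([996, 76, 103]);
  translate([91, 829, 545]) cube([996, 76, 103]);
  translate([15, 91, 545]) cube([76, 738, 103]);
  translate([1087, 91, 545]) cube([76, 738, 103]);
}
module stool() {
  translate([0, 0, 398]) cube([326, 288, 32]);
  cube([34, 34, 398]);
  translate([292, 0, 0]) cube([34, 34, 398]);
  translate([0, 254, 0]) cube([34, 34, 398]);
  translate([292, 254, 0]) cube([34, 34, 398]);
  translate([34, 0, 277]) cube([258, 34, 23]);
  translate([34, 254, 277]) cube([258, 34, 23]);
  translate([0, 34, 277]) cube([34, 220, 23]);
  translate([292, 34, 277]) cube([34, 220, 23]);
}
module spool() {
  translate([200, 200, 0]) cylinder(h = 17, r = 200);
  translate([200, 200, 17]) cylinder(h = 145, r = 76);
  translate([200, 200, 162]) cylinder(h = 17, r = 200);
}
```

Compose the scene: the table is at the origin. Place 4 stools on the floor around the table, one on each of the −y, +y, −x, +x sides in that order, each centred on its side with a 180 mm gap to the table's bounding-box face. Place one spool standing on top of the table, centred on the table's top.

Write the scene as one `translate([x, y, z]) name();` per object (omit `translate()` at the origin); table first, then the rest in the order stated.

table();
translate([426, -468, 0]) stool();
translate([426, 1100, 0]) stool();
translate([-506, 316, 0]) stool();
translate([1358, 316, 0]) stool();
translate([389, 260, 680]) spool();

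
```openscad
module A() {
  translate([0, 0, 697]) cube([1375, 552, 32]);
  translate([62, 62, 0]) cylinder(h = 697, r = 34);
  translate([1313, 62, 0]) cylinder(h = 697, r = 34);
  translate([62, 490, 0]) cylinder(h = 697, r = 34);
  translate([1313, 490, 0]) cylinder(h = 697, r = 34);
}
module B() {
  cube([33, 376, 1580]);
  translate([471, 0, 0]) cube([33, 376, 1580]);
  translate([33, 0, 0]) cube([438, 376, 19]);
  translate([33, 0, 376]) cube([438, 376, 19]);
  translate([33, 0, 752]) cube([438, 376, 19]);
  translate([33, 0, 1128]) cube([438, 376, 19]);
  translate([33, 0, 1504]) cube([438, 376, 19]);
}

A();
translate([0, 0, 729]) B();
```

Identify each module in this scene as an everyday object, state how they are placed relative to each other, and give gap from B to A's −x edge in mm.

The bookshelf's min-x is at 0; the table's min-x is 0; gap = 0 mm.

A is a table. B is a bookshelf. The bookshelf is on top of the table. The gap from the bookshelf to the table's −x edge is 0 mm.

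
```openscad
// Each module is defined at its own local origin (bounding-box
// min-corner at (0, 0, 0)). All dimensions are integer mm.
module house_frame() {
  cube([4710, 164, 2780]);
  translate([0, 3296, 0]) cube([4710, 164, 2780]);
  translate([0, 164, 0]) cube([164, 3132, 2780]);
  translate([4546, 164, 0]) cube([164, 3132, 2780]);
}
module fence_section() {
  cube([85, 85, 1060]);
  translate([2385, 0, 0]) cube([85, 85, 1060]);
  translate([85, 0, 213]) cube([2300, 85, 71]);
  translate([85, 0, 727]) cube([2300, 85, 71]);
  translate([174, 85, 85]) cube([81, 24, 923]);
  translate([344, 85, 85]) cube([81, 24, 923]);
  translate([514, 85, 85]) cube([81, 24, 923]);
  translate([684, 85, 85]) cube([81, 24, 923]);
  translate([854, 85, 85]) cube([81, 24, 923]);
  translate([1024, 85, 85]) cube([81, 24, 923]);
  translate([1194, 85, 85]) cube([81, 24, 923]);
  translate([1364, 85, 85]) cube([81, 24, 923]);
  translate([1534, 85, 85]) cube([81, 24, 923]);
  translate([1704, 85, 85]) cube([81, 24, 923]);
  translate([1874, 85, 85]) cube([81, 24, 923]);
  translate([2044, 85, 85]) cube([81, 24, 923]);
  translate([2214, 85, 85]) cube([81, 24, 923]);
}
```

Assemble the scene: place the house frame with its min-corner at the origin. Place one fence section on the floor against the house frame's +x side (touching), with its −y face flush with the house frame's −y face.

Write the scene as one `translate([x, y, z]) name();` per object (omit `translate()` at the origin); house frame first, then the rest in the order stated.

house_frame();
translate([4710, 0, 0]) fence_section();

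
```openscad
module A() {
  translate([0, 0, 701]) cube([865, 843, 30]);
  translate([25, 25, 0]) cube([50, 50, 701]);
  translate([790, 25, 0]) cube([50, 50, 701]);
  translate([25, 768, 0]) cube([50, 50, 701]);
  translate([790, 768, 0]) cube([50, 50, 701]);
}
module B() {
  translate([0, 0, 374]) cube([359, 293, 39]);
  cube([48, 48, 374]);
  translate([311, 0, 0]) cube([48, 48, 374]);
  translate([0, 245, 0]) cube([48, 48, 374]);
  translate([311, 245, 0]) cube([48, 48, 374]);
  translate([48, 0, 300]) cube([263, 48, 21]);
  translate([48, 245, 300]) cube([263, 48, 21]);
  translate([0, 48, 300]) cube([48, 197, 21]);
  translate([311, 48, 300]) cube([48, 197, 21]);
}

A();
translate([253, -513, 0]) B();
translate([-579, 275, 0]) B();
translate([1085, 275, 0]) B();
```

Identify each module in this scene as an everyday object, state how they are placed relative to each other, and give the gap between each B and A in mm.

Each stool's nearest face is 220 mm from the table's bounding box.

A is a table. B is a stool. Three stools sit around the table at the −y, −x, +x sides. The gap between each stool and the table is 220 mm.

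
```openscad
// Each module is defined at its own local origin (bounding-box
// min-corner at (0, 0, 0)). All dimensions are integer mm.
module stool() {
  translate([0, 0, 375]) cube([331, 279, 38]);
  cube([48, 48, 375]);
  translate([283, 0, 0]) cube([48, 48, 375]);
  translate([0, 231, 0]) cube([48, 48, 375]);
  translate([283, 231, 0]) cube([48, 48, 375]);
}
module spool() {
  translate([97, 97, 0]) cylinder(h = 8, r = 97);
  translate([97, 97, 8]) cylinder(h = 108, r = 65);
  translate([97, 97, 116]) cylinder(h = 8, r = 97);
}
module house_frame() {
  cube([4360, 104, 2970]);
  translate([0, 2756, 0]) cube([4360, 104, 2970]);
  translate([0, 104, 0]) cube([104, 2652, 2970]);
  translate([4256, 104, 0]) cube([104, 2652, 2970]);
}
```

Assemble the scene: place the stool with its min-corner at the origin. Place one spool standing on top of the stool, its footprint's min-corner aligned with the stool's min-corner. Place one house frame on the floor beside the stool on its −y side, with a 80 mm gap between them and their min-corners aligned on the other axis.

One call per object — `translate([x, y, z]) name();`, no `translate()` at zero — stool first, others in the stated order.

stool();
translate([0, 0, 413]) spool();
translate([0, -2940, 0]) house_frame();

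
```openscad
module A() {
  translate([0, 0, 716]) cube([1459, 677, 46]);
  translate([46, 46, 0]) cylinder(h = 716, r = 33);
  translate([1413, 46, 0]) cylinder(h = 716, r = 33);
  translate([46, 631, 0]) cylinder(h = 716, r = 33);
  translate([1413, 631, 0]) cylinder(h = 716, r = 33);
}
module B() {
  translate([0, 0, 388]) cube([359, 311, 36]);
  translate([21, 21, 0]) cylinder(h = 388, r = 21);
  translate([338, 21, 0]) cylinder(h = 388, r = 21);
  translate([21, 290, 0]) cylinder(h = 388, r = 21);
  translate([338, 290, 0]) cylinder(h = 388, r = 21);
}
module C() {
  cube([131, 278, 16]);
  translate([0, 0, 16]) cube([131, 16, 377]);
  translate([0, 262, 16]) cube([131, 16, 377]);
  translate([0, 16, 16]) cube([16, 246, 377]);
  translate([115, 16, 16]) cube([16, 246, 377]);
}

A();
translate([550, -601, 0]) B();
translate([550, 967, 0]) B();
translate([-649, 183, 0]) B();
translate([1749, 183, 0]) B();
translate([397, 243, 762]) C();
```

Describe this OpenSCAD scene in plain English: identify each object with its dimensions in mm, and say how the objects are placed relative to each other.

A is a table: top 1459 mm (x) × 677 mm (y), 46 mm thick, upper face at z = 762 mm, on four round legs of 66 mm diameter, each leg's bounding box inset 13 mm from the nearest pair of top edges, running from z = 0 to the bottom of the top.

B is a simple wooden stool: a rectangular seat 359 mm (x) by 311 mm (y), 36 mm thick, top face at z = 424 mm, on four round legs, each 42 mm in diameter. The legs rest on z = 0, each leg's axis is inset half a diameter from the nearest pair of seat edges (so the leg's bounding box is flush with the corner).

C is an open storage box with external size 131×278×393 mm and wall thickness 16 mm (the base is also 16 mm thick). The base covers the whole footprint; the four walls stand on the base, with the y-facing walls full-width and the x-facing walls fitting between their inner faces.

Four stools sit around the table at the −y, +y, −x, +x sides. The open box is on top of the table.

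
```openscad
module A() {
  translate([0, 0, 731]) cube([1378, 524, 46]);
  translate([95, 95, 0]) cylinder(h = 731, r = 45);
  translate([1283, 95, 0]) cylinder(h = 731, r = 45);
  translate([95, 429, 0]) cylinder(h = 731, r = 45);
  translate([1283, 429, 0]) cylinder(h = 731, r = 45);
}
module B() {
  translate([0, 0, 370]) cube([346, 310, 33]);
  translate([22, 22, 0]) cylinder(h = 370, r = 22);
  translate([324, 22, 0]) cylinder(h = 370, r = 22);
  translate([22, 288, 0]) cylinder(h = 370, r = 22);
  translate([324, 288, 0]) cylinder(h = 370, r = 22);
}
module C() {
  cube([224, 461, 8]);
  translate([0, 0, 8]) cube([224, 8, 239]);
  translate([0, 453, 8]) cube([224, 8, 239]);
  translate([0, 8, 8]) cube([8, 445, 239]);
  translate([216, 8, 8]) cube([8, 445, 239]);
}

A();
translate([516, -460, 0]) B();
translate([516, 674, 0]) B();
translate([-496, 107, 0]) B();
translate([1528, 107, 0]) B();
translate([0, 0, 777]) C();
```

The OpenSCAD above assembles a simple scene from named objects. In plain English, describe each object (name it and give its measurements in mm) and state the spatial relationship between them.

A is a table with a 1378×524 mm rectangular top, 46 mm thick, top surface at z = 777 mm, supported by four round legs of 90 mm diameter, each leg's bounding box inset 50 mm from the nearest pair of top edges, running from the floor.

B is a four-legged stool. The seat is a 346×310×33 mm slab whose top surface is at z = 403 mm; four round legs, each 44 mm in diameter, run from the floor (z = 0) to the underside of the seat, each leg's axis is inset half a diameter from the nearest pair of seat edges (so the leg's bounding box is flush with the corner).

C is an open storage box with external size 224×461×247 mm and wall thickness 8 mm (the base is also 8 mm thick). The base covers the whole footprint; the four walls stand on the base, with the y-facing walls full-width and the x-facing walls fitting between their inner faces.

Four stools sit around the table at the −y, +y, −x, +x sides. The open box is on top of the table.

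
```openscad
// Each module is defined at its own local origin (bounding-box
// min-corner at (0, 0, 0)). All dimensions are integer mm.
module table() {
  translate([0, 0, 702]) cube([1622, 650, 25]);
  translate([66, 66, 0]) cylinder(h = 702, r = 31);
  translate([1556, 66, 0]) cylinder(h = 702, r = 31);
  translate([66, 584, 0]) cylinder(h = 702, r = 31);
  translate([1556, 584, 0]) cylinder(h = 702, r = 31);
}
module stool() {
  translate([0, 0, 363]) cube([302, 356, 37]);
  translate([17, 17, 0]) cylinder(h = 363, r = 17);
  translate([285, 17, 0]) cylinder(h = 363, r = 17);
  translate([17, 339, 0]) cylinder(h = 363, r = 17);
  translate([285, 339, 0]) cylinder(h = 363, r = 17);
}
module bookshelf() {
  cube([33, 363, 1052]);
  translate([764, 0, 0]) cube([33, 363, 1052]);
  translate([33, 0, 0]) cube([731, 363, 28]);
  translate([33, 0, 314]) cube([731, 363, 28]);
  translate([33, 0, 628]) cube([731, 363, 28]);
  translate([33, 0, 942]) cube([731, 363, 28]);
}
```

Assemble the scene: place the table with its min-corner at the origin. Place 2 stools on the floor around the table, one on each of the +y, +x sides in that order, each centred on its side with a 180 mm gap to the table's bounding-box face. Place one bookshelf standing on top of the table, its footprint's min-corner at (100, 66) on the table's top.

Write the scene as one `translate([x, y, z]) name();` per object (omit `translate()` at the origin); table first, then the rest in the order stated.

table();
translate([660, 830, 0]) stool();
translate([1802, 147, 0]) stool();
translate([100, 66, 727]) bookshelf();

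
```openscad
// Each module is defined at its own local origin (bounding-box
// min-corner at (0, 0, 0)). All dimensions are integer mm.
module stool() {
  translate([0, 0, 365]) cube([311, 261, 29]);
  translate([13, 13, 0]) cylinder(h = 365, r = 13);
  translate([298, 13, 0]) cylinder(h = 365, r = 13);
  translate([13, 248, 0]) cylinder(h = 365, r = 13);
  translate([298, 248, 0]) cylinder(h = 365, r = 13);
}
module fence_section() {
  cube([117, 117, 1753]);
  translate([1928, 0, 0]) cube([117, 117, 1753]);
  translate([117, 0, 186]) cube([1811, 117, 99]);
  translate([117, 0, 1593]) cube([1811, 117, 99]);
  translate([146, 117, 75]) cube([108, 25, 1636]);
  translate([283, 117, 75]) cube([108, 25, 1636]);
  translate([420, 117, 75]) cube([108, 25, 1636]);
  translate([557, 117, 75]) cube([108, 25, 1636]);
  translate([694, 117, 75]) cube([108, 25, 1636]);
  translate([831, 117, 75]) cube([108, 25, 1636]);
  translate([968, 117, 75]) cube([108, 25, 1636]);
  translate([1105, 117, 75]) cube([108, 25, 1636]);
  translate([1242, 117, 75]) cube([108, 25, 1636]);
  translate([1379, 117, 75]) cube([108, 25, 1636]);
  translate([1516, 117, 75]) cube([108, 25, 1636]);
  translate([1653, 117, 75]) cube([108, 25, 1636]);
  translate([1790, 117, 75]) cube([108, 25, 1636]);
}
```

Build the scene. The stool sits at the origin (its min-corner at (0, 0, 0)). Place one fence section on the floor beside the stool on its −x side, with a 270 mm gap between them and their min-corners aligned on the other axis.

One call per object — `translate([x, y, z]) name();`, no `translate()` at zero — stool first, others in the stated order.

stool();
translate([-2315, 0, 0]) fence_section();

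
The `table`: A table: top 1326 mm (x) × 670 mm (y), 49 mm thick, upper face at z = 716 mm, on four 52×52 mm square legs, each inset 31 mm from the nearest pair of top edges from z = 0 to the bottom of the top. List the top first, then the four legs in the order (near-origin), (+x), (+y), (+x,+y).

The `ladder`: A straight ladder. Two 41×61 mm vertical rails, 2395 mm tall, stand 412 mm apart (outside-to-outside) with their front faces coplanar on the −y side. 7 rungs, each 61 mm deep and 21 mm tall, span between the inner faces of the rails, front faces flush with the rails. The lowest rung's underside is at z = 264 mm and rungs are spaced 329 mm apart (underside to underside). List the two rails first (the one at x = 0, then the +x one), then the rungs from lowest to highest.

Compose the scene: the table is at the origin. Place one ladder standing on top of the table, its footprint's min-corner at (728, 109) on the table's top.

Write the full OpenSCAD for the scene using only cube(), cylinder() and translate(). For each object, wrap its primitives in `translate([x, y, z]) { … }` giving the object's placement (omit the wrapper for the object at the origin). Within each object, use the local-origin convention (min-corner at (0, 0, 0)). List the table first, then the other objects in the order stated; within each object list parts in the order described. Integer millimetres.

translate([0, 0, 667]) cube([1326, 670, 49]);
translate([31, 31, 0]) cube([52, 52, 667]);
translate([1243, 31, 0]) cube([52, 52, 667]);
translate([31, 587, 0]) cube([52, 52, 667]);
translate([1243, 587, 0]) cube([52, 52, 667]);
translate([728, 109, 716]) {
  cube([41, 61, 2395]);
  translate([371, 0, 0]) cube([41, 61, 2395]);
  translate([41, 0, 264]) cube([330, 61, 21]);
  translate([41, 0, 593]) cube([330, 61, 21]);
  translate([41, 0, 922]) cube([330, 61, 21]);
  translate([41, 0, 1251]) cube([330, 61, 21]);
  translate([41, 0, 1580]) cube([330, 61, 21]);
  translate([41, 0, 1909]) cube([330, 61, 21]);
  translate([41, 0, 2238]) cube([330, 61, 21]);
}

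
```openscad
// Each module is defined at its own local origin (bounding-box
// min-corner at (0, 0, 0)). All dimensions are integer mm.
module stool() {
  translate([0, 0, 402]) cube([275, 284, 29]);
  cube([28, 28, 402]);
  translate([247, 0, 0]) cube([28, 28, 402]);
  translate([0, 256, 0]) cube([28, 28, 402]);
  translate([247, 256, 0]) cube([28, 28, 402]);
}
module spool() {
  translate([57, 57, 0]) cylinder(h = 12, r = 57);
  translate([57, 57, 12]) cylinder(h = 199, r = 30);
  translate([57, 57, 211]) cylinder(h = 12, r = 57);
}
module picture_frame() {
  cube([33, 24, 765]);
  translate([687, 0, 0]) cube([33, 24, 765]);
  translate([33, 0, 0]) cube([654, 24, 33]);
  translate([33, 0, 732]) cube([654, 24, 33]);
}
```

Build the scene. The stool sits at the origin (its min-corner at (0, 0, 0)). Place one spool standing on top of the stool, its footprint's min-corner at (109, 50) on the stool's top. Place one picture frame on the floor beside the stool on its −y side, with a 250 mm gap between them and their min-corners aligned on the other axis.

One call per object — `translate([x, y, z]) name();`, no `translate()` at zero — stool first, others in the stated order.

stool();
translate([109, 50, 431]) spool();
translate([0, -274, 0]) picture_frame();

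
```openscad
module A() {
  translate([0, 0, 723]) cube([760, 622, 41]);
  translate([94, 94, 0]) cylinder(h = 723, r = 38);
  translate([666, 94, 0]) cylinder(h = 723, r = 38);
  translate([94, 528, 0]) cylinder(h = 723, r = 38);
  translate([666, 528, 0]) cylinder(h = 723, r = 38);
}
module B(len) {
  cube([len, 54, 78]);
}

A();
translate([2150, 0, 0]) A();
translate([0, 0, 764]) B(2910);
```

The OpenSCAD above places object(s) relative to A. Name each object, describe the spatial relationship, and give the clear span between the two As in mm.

Second table starts at x = 2150; first ends at x = 760; clear span = 2150 − 760 = 1390 mm.

A is a table. B is a beam. A beam spans the tops of two tables. The clear span between the two tables is 1390 mm.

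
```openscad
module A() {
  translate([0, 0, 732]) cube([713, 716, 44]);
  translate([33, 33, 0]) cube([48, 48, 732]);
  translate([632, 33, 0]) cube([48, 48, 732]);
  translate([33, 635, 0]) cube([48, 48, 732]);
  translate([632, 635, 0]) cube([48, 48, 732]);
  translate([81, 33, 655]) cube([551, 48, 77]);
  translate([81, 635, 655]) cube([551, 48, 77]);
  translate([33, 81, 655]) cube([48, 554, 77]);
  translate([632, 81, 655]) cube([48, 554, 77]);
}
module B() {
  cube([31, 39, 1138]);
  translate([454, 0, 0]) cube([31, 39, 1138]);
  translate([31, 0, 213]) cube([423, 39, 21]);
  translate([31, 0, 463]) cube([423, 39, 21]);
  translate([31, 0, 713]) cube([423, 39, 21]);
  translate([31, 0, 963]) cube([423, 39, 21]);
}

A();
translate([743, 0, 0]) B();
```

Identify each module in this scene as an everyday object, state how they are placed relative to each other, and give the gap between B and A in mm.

A is a table. B is a ladder. The ladder is on the floor beside the table on its +x side. The gap between the ladder and the table is 30 mm.

The ladder's nearest face is 30 mm from the table's +x face.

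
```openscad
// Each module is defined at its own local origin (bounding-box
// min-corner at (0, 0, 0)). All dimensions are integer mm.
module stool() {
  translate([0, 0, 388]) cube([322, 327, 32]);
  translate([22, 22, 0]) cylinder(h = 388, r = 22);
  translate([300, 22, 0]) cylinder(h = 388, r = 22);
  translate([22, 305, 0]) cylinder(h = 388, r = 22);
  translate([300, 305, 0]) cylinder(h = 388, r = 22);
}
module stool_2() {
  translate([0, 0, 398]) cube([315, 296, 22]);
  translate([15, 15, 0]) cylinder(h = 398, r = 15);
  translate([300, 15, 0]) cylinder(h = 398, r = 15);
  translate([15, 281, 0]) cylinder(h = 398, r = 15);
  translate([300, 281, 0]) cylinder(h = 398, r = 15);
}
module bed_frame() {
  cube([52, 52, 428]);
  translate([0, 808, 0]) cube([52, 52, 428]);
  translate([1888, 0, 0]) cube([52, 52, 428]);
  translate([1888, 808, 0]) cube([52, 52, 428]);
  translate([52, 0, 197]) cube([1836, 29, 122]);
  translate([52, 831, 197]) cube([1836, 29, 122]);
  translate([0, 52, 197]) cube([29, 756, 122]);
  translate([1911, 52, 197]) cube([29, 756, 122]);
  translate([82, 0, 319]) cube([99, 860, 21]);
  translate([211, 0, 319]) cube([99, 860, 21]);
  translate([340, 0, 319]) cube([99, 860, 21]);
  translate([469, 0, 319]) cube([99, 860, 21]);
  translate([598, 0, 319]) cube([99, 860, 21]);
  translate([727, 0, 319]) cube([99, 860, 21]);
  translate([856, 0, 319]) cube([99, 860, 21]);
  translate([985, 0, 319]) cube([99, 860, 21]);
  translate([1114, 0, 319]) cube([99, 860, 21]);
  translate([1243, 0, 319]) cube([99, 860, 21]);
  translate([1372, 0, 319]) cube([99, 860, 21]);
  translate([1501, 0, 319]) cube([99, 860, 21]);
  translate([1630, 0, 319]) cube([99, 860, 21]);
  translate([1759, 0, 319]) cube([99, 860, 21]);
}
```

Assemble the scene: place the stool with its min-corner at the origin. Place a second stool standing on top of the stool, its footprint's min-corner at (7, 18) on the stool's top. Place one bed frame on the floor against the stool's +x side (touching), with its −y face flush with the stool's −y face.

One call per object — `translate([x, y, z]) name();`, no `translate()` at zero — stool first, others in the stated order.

stool();
translate([7, 18, 420]) stool_2();
translate([322, 0, 0]) bed_frame();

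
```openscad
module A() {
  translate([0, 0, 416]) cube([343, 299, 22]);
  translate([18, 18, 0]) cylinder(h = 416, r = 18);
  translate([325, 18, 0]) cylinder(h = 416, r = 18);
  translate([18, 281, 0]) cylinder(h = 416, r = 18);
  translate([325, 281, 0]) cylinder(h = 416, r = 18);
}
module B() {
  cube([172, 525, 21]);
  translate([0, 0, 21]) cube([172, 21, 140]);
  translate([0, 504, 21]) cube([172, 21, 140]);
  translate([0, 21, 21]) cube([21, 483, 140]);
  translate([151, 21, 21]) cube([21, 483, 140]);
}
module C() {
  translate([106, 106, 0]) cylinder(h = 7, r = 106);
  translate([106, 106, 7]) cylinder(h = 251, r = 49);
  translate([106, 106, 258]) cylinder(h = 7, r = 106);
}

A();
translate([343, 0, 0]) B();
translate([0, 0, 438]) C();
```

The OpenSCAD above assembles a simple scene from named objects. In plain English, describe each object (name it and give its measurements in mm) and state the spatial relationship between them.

A is a simple wooden stool: a rectangular seat 343 mm (x) by 299 mm (y), 22 mm thick, top face at z = 438 mm, on four round legs, each 36 mm in diameter. The legs rest on z = 0, each leg's axis is inset half a diameter from the nearest pair of seat edges (so the leg's bounding box is flush with the corner).

B is an open-topped rectangular box: outside dimensions 172×525×161 mm, with a uniform wall and base thickness of 21 mm. The base is a full 172×525 slab on the floor; four walls sit on top of the base. The front and back walls (the −y and +y sides) span the full width; the two side walls fit between them.

C is a spool: two coaxial disc flanges of radius 106 mm and thickness 7 mm, joined by a core cylinder of radius 49 mm and height 251 mm. The lower flange rests on z = 0 and the three cylinders share a vertical axis.

The open box is against the stool's +x side, with their −y faces flush. The spool is on top of the stool.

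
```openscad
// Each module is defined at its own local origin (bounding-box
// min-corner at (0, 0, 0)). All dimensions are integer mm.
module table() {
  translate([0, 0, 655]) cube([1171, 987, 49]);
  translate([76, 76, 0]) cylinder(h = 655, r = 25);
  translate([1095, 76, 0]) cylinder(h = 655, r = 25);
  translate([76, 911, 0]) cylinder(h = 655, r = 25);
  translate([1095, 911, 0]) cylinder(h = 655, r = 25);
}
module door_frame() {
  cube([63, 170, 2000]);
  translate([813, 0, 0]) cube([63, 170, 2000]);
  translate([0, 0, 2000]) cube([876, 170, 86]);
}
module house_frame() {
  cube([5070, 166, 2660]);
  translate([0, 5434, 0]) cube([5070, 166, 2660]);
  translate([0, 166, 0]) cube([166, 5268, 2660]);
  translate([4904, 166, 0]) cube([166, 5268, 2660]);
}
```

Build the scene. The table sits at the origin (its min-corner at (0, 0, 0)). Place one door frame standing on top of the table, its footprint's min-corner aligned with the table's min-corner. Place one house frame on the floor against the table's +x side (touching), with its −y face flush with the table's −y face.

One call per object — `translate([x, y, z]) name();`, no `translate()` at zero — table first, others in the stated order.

table();
translate([0, 0, 704]) door_frame();
translate([1171, 0, 0]) house_frame();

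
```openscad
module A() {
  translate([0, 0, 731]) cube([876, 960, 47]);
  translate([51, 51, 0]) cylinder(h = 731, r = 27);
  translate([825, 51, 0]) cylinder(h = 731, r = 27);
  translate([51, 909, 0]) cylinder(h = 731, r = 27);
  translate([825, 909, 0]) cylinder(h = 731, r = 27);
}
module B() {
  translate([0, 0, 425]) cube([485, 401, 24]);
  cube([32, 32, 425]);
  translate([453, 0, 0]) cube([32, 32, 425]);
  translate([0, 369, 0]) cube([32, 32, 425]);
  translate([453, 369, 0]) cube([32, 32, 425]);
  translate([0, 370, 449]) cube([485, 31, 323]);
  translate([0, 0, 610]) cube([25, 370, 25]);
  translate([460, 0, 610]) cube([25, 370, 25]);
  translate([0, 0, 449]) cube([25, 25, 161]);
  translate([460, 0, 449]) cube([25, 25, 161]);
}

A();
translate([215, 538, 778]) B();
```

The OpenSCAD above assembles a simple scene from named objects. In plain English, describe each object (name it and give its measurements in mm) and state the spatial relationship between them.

A is a table: top 876 mm (x) × 960 mm (y), 47 mm thick, upper face at z = 778 mm, on four round legs of 54 mm diameter, each leg's bounding box inset 24 mm from the nearest pair of top edges, running from z = 0 to the bottom of the top.

B is a chair. The seat is a 485×401×24 mm slab with its top at z = 449 mm, on four 32×32 mm corner legs (flush with the seat edges, standing on z = 0). A flat backrest 31 mm thick, 323 mm tall, spans the full seat width and rises from the seat top along its +y edge, rear face flush with the rear of the seat. Two armrests of 25×25 mm section run along each side from the seat's front edge to the front of the backrest, top faces 186 mm above the seat top and outer faces flush with the seat's x-edges; a 25×25 mm post under the front of each armrest stands on the seat at the front corner.

The chair is on top of the table.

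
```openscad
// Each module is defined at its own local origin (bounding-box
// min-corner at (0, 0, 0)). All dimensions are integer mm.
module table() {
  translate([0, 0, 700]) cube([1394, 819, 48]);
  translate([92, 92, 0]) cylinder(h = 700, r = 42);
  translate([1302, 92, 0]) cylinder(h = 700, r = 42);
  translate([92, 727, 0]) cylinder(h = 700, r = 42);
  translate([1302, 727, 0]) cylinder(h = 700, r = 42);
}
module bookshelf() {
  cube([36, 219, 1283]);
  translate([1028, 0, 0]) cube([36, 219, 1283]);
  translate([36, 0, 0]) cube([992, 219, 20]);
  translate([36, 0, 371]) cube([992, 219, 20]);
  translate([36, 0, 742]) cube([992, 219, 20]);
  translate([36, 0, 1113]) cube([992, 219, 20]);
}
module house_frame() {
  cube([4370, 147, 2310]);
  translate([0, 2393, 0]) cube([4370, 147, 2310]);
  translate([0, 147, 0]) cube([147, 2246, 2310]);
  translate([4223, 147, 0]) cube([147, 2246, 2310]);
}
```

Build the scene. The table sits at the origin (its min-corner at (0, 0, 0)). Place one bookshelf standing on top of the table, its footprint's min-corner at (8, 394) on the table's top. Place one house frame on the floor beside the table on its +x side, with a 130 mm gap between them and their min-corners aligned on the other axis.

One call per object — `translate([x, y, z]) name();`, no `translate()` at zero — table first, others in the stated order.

table();
translate([8, 394, 748]) bookshelf();
translate([1524, 0, 0]) house_frame();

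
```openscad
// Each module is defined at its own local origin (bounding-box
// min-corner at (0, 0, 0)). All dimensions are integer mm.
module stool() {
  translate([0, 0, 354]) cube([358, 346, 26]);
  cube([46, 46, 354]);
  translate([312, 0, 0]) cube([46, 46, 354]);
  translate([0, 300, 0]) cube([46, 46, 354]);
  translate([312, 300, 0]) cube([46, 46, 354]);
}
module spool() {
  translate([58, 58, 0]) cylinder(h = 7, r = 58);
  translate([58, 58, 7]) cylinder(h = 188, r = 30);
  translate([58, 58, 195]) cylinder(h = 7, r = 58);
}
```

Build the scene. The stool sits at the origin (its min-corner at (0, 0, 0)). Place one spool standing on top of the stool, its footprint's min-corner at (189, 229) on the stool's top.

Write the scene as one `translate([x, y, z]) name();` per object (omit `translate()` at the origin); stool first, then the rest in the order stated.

stool();
translate([189, 229, 380]) spool();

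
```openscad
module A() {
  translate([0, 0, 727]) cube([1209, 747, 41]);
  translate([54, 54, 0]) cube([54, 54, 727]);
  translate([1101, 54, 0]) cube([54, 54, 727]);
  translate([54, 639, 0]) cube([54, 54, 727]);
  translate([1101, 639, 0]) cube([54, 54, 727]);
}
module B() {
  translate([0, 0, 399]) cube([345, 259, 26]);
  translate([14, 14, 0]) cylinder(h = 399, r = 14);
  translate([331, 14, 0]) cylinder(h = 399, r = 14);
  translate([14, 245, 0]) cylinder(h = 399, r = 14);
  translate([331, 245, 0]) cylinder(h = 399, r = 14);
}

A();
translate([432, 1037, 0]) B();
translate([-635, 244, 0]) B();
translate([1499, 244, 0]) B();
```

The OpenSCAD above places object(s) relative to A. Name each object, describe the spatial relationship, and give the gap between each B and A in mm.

A is a table. B is a stool. Three stools sit around the table at the +y, −x, +x sides. The gap between each stool and the table is 290 mm.

Each stool's nearest face is 290 mm from the table's bounding box.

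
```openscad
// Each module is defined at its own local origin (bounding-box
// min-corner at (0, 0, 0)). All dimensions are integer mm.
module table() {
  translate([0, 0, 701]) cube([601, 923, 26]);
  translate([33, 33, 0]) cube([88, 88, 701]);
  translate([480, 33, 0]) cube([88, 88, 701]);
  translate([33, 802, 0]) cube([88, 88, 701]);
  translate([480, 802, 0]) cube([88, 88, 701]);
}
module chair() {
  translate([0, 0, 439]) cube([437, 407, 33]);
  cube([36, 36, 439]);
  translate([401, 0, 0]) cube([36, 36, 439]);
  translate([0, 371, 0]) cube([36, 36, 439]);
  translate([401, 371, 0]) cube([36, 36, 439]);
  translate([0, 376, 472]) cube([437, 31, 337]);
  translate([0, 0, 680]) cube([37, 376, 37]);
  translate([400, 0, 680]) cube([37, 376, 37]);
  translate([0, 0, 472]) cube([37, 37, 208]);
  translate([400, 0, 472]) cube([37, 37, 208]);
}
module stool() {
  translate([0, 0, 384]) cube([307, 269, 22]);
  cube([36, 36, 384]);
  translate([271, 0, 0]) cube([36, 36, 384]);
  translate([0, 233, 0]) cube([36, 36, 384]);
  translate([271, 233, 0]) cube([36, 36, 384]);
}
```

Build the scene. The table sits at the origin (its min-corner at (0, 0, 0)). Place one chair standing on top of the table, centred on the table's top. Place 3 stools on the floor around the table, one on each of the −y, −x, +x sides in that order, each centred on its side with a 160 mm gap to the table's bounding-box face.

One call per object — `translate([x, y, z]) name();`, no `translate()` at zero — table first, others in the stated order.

table();
translate([82, 258, 727]) chair();
translate([147, -429, 0]) stool();
translate([-467, 327, 0]) stool();
translate([761, 327, 0]) stool();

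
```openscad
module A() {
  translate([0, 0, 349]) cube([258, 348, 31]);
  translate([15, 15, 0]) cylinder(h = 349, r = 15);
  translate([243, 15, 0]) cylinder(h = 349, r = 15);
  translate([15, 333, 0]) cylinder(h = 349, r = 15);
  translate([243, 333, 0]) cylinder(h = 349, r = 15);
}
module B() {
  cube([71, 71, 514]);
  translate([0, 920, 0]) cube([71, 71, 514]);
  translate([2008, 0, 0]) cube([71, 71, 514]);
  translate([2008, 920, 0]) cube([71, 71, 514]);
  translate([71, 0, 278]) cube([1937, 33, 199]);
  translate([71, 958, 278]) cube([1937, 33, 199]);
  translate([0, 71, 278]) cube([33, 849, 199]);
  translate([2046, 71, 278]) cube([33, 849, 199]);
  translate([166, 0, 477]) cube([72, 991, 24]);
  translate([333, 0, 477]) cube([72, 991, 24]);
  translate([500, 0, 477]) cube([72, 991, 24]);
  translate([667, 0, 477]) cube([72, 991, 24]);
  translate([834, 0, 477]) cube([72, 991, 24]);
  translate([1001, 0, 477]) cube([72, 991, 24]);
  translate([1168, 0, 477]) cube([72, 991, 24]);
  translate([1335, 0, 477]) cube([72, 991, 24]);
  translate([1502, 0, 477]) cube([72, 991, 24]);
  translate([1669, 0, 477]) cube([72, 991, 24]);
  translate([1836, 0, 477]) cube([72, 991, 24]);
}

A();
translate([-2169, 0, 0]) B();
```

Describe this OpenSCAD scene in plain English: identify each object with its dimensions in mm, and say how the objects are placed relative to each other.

A is a four-legged stool. The seat is 258×348 mm, 31 mm thick, top at z = 380 mm. It stands on four round legs, each 30 mm in diameter, from z = 0 to the seat underside, each leg's axis is inset half a diameter from the nearest pair of seat edges (so the leg's bounding box is flush with the corner).

B is a bed frame 2079 mm long (x) by 991 mm wide (y). Four 71×71 mm corner posts, 514 mm tall, at the corners of the footprint. Four rails of 33 mm thickness and 199 mm height run between adjacent posts with their undersides at z = 278 mm, their outer faces flush with the outside of the frame (the two x-running rails run between the posts' inner faces; the two y-running rails run between the posts' inner faces). 11 slats, each 72 mm wide (x) and 24 mm thick, lie across the top of the two x-running rails, running the full 991 mm width of the frame in y; the slats are evenly spaced along x between the inner faces of the end posts with equal gaps (rounded down to the nearest mm) at the −x end and between each pair — any rounding remainder accumulates at the +x end.

The bed frame is on the floor beside the stool on its −x side.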